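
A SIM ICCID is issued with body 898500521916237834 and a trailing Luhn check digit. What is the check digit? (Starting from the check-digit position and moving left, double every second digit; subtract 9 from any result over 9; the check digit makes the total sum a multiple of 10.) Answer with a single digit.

8

Partial digits right→left: 4 3 8 7 3 2 6 1 9 1 2 5 0 0 5 8 9 8
Double every second digit counting from the check-digit position (so the 1st, 3rd, 5th, ... of the partial from the right).
  doubled (with −9 where >9): 8 7 6 3 9 4 0 1 9 → sum 47
  kept as-is: 3 7 2 1 1 5 0 8 8 → sum 35
Total = 47 + 35 = 82.
Check digit = (10 − (82 mod 10)) mod 10 = 8.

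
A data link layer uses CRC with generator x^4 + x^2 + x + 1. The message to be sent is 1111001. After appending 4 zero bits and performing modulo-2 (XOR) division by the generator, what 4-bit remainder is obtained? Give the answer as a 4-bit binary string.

1000

Append 4 zeros: 11110010000. Divide by 10111 (XOR where the leading bit is 1):
  pos 0: 11110 XOR 10111 = 01001
  pos 1: 10010 XOR 10111 = 00101
  pos 3: 10110 XOR 10111 = 00001
Remainder (last 4 bits) = 1000. This is the CRC / FCS.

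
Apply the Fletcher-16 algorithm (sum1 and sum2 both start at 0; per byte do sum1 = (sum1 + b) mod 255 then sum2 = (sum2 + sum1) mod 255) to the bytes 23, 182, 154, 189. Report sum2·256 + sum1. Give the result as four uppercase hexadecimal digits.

Running sums (mod 255):
  after byte 0 (23): sum1=23, sum2=23
  after byte 1 (182): sum1=205, sum2=228
  after byte 2 (154): sum1=104, sum2=77
  after byte 3 (189): sum1=38, sum2=115
Checksum = sum2·256 + sum1 = 115·256 + 38 = 29478 = 0x7326.

7326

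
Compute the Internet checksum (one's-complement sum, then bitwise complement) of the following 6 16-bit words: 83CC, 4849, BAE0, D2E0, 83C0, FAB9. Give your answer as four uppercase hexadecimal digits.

27AE

One's-complement addition (fold any carry out of bit 15 back into bit 0):
  0x83CC + 0x4849 = 0x0CC15
  0xCC15 + 0xBAE0 = 0x186F5 → wrap carry → 0x86F6
  0x86F6 + 0xD2E0 = 0x159D6 → wrap carry → 0x59D7
  0x59D7 + 0x83C0 = 0x0DD97
  0xDD97 + 0xFAB9 = 0x1D850 → wrap carry → 0xD851
One's-complement sum = 0xD851.
Checksum = ~0xD851 & 0xFFFF = 0x27AE.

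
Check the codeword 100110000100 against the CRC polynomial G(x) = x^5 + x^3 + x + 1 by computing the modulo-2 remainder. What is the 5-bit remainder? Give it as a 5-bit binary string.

00000

Modulo-2 division of 100110000100 by 101011:
  pos 0: 100110 XOR 101011 = 001101
  pos 2: 110100 XOR 101011 = 011111
  pos 3: 111110 XOR 101011 = 010101
  pos 4: 101011 XOR 101011 = 000000
Remainder = 00000 (zero — the frame passes the CRC check).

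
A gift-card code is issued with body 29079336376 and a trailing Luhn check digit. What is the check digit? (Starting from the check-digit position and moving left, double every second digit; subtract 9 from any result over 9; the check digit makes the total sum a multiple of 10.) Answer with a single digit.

Partial digits right→left: 6 7 3 6 3 3 9 7 0 9 2
Double every second digit counting from the check-digit position (so the 1st, 3rd, 5th, ... of the partial from the right).
  doubled (with −9 where >9): 3 6 6 9 0 4 → sum 28
  kept as-is: 7 6 3 7 9 → sum 32
Total = 28 + 32 = 60.
Check digit = (10 − (60 mod 10)) mod 10 = 0.

0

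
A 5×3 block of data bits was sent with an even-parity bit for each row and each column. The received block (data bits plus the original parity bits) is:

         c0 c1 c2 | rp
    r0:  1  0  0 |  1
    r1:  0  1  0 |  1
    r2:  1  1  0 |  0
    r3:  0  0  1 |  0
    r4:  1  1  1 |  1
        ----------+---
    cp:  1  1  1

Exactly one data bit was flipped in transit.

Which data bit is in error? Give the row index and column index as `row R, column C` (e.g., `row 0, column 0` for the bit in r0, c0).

row 3, column 2

Recompute each row's even parity and compare to rp:
  r0: data parity 1, sent rp 1 → ok
  r1: data parity 1, sent rp 1 → ok
  r2: data parity 0, sent rp 0 → ok
  r3: data parity 1, sent rp 0 → mismatch
  r4: data parity 1, sent rp 1 → ok
Recompute each column's even parity and compare to cp:
  c0: data parity 1, sent cp 1 → ok
  c1: data parity 1, sent cp 1 → ok
  c2: data parity 0, sent cp 1 → mismatch
Exactly one row (r3) and one column (c2) fail → the flipped bit is at their intersection.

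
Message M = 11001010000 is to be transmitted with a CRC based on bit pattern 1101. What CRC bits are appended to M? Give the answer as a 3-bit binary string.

Append 3 zeros: 11001010000000. Divide by 1101 (XOR where the leading bit is 1):
  pos 0: 1100 XOR 1101 = 0001
  pos 3: 1101 XOR 1101 = 0000
Remainder (last 3 bits) = 000. This is the CRC / FCS.

000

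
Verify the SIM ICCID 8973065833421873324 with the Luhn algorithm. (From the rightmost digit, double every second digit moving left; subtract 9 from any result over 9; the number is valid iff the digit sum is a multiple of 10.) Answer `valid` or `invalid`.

invalid

From the right, keep odd positions and double even positions (subtract 9 from any doubled value over 9):
  doubled (positions 2,4,...): 4 6 7 4 6 7 3 6 9 → sum 52
  kept (positions 1,3,...): 4 3 7 1 4 3 5 0 7 8 → sum 42
Total = 94.
94 mod 10 = 4, so the number is invalid.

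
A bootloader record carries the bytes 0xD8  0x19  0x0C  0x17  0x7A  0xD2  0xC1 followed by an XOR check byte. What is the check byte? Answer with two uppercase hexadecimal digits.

XOR the bytes together:
  start with 0xD8
  0xD8 ⊕ 0x19 = 0xC1
  0xC1 ⊕ 0x0C = 0xCD
  0xCD ⊕ 0x17 = 0xDA
  0xDA ⊕ 0x7A = 0xA0
  0xA0 ⊕ 0xD2 = 0x72
  0x72 ⊕ 0xC1 = 0xB3

B3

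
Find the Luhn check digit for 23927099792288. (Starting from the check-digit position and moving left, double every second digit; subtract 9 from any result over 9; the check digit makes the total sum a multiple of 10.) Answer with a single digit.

Partial digits right→left: 8 8 2 2 9 7 9 9 0 7 2 9 3 2
Double every second digit counting from the check-digit position (so the 1st, 3rd, 5th, ... of the partial from the right).
  doubled (with −9 where >9): 7 4 9 9 0 4 6 → sum 39
  kept as-is: 8 2 7 9 7 9 2 → sum 44
Total = 39 + 44 = 83.
Check digit = (10 − (83 mod 10)) mod 10 = 7.

7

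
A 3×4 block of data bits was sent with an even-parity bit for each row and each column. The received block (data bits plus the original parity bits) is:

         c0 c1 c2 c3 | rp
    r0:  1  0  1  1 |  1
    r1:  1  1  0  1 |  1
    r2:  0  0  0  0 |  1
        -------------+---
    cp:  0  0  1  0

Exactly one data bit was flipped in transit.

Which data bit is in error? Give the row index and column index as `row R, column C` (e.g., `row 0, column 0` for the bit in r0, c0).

Recompute each row's even parity and compare to rp:
  r0: data parity 1, sent rp 1 → ok
  r1: data parity 1, sent rp 1 → ok
  r2: data parity 0, sent rp 1 → mismatch
Recompute each column's even parity and compare to cp:
  c0: data parity 0, sent cp 0 → ok
  c1: data parity 1, sent cp 0 → mismatch
  c2: data parity 1, sent cp 1 → ok
  c3: data parity 0, sent cp 0 → ok
Exactly one row (r2) and one column (c1) fail → the flipped bit is at their intersection.

row 2, column 1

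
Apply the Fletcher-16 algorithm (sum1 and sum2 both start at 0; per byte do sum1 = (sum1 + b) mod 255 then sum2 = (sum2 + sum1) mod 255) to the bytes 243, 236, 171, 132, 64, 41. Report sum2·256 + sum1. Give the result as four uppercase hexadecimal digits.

Running sums (mod 255):
  after byte 0 (243): sum1=243, sum2=243
  after byte 1 (236): sum1=224, sum2=212
  after byte 2 (171): sum1=140, sum2=97
  after byte 3 (132): sum1=17, sum2=114
  after byte 4 (64): sum1=81, sum2=195
  after byte 5 (41): sum1=122, sum2=62
Checksum = sum2·256 + sum1 = 62·256 + 122 = 15994 = 0x3E7A.

3E7A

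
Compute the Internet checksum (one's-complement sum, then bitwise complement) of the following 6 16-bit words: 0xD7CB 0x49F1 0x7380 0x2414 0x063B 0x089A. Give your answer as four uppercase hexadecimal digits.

37D9

One's-complement addition (fold any carry out of bit 15 back into bit 0):
  0xD7CB + 0x49F1 = 0x121BC → wrap carry → 0x21BD
  0x21BD + 0x7380 = 0x0953D
  0x953D + 0x2414 = 0x0B951
  0xB951 + 0x063B = 0x0BF8C
  0xBF8C + 0x089A = 0x0C826
One's-complement sum = 0xC826.
Checksum = ~0xC826 & 0xFFFF = 0x37D9.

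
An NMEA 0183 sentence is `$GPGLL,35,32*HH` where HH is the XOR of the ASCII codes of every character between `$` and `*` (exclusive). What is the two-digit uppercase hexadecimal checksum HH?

XOR the ASCII codes of the payload characters:
  'G' = 0x47 → acc = 0x47
  'P' = 0x50 → acc = 0x17
  'G' = 0x47 → acc = 0x50
  'L' = 0x4C → acc = 0x1C
  'L' = 0x4C → acc = 0x50
  ',' = 0x2C → acc = 0x7C
  '3' = 0x33 → acc = 0x4F
  '5' = 0x35 → acc = 0x7A
  ',' = 0x2C → acc = 0x56
  '3' = 0x33 → acc = 0x65
  '2' = 0x32 → acc = 0x57
Checksum = 0x57.

57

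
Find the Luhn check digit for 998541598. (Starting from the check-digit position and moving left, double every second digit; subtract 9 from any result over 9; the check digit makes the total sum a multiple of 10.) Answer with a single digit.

Partial digits right→left: 8 9 5 1 4 5 8 9 9
Double every second digit counting from the check-digit position (so the 1st, 3rd, 5th, ... of the partial from the right).
  doubled (with −9 where >9): 7 1 8 7 9 → sum 32
  kept as-is: 9 1 5 9 → sum 24
Total = 32 + 24 = 56.
Check digit = (10 − (56 mod 10)) mod 10 = 4.

4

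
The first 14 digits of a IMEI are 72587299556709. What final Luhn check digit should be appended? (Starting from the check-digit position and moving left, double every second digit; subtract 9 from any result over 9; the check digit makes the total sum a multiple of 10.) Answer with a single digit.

Partial digits right→left: 9 0 7 6 5 5 9 9 2 7 8 5 2 7
Double every second digit counting from the check-digit position (so the 1st, 3rd, 5th, ... of the partial from the right).
  doubled (with −9 where >9): 9 5 1 9 4 7 4 → sum 39
  kept as-is: 0 6 5 9 7 5 7 → sum 39
Total = 39 + 39 = 78.
Check digit = (10 − (78 mod 10)) mod 10 = 2.

2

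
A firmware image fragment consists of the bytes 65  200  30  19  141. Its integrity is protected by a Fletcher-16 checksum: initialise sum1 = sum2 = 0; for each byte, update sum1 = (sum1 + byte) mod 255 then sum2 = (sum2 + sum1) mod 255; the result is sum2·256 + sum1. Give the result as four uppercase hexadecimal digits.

Running sums (mod 255):
  after byte 0 (65): sum1=65, sum2=65
  after byte 1 (200): sum1=10, sum2=75
  after byte 2 (30): sum1=40, sum2=115
  after byte 3 (19): sum1=59, sum2=174
  after byte 4 (141): sum1=200, sum2=119
Checksum = sum2·256 + sum1 = 119·256 + 200 = 30664 = 0x77C8.

77C8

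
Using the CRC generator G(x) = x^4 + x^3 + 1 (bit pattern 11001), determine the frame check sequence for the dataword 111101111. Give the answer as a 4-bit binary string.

1011

Append 4 zeros: 1111011110000. Divide by 11001 (XOR where the leading bit is 1):
  pos 0: 11110 XOR 11001 = 00111
  pos 2: 11111 XOR 11001 = 00110
  pos 4: 11011 XOR 11001 = 00010
  pos 7: 10000 XOR 11001 = 01001
  pos 8: 10010 XOR 11001 = 01011
Remainder (last 4 bits) = 1011. This is the CRC / FCS.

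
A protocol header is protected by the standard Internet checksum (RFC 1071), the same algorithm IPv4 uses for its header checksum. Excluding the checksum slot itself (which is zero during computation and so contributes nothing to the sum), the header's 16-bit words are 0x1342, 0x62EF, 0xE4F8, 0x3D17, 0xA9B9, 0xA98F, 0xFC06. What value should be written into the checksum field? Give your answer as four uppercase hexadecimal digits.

One's-complement addition (fold any carry out of bit 15 back into bit 0):
  0x1342 + 0x62EF = 0x07631
  0x7631 + 0xE4F8 = 0x15B29 → wrap carry → 0x5B2A
  0x5B2A + 0x3D17 = 0x09841
  0x9841 + 0xA9B9 = 0x141FA → wrap carry → 0x41FB
  0x41FB + 0xA98F = 0x0EB8A
  0xEB8A + 0xFC06 = 0x1E790 → wrap carry → 0xE791
One's-complement sum = 0xE791.
Checksum = ~0xE791 & 0xFFFF = 0x186E.

186E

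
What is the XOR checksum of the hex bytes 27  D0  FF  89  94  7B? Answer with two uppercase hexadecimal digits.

6E

XOR the bytes together:
  start with 0x27
  0x27 ⊕ 0xD0 = 0xF7
  0xF7 ⊕ 0xFF = 0x08
  0x08 ⊕ 0x89 = 0x81
  0x81 ⊕ 0x94 = 0x15
  0x15 ⊕ 0x7B = 0x6E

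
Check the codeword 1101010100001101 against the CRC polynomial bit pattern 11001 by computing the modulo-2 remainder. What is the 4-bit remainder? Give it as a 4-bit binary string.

Modulo-2 division of 1101010100001101 by 11001:
  pos 0: 11010 XOR 11001 = 00011
  pos 3: 11101 XOR 11001 = 00100
  pos 5: 10000 XOR 11001 = 01001
  pos 6: 10010 XOR 11001 = 01011
  pos 7: 10110 XOR 11001 = 01111
  pos 8: 11111 XOR 11001 = 00110
  pos 10: 11010 XOR 11001 = 00011
Remainder = 0111 (nonzero — an error is detected).

0111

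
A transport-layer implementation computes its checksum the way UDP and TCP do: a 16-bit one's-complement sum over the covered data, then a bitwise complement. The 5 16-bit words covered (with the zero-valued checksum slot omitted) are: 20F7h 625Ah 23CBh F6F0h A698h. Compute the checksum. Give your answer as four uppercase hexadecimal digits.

One's-complement addition (fold any carry out of bit 15 back into bit 0):
  0x20F7 + 0x625A = 0x08351
  0x8351 + 0x23CB = 0x0A71C
  0xA71C + 0xF6F0 = 0x19E0C → wrap carry → 0x9E0D
  0x9E0D + 0xA698 = 0x144A5 → wrap carry → 0x44A6
One's-complement sum = 0x44A6.
Checksum = ~0x44A6 & 0xFFFF = 0xBB59.

BB59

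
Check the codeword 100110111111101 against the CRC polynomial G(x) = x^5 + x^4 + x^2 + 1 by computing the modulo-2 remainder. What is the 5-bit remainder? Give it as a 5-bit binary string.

Modulo-2 division of 100110111111101 by 110101:
  pos 0: 100110 XOR 110101 = 010011
  pos 1: 100111 XOR 110101 = 010010
  pos 2: 100101 XOR 110101 = 010000
  pos 3: 100001 XOR 110101 = 010100
  pos 4: 101001 XOR 110101 = 011100
  pos 5: 111001 XOR 110101 = 001100
  pos 7: 110011 XOR 110101 = 000110
Remainder = 11001 (nonzero — an error is detected).

11001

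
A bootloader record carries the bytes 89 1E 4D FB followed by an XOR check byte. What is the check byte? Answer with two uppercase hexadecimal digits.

XOR the bytes together:
  start with 0x89
  0x89 ⊕ 0x1E = 0x97
  0x97 ⊕ 0x4D = 0xDA
  0xDA ⊕ 0xFB = 0x21

21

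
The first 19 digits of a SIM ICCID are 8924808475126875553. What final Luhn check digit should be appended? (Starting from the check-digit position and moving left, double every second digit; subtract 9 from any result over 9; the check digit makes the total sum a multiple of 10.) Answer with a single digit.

Partial digits right→left: 3 5 5 5 7 8 6 2 1 5 7 4 8 0 8 4 2 9 8
Double every second digit counting from the check-digit position (so the 1st, 3rd, 5th, ... of the partial from the right).
  doubled (with −9 where >9): 6 1 5 3 2 5 7 7 4 7 → sum 47
  kept as-is: 5 5 8 2 5 4 0 4 9 → sum 42
Total = 47 + 42 = 89.
Check digit = (10 − (89 mod 10)) mod 10 = 1.

1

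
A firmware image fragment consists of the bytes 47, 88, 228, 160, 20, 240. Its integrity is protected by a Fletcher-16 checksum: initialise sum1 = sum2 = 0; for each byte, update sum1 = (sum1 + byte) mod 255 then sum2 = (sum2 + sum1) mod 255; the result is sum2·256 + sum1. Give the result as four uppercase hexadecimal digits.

Running sums (mod 255):
  after byte 0 (47): sum1=47, sum2=47
  after byte 1 (88): sum1=135, sum2=182
  after byte 2 (228): sum1=108, sum2=35
  after byte 3 (160): sum1=13, sum2=48
  after byte 4 (20): sum1=33, sum2=81
  after byte 5 (240): sum1=18, sum2=99
Checksum = sum2·256 + sum1 = 99·256 + 18 = 25362 = 0x6312.

6312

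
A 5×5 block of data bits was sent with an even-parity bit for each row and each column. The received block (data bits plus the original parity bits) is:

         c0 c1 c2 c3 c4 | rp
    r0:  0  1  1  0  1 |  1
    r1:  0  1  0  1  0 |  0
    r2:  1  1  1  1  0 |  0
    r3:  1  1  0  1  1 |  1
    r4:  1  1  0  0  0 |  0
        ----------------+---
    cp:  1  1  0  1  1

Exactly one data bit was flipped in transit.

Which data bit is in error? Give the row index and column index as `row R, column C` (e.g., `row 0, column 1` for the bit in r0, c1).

row 3, column 4

Recompute each row's even parity and compare to rp:
  r0: data parity 1, sent rp 1 → ok
  r1: data parity 0, sent rp 0 → ok
  r2: data parity 0, sent rp 0 → ok
  r3: data parity 0, sent rp 1 → mismatch
  r4: data parity 0, sent rp 0 → ok
Recompute each column's even parity and compare to cp:
  c0: data parity 1, sent cp 1 → ok
  c1: data parity 1, sent cp 1 → ok
  c2: data parity 0, sent cp 0 → ok
  c3: data parity 1, sent cp 1 → ok
  c4: data parity 0, sent cp 1 → mismatch
Exactly one row (r3) and one column (c4) fail → the flipped bit is at their intersection.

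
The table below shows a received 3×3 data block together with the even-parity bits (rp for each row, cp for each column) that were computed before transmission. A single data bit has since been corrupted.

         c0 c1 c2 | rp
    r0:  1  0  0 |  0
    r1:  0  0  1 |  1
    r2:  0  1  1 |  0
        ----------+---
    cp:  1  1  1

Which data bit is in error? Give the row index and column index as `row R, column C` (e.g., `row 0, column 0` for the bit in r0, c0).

row 0, column 2

Recompute each row's even parity and compare to rp:
  r0: data parity 1, sent rp 0 → mismatch
  r1: data parity 1, sent rp 1 → ok
  r2: data parity 0, sent rp 0 → ok
Recompute each column's even parity and compare to cp:
  c0: data parity 1, sent cp 1 → ok
  c1: data parity 1, sent cp 1 → ok
  c2: data parity 0, sent cp 1 → mismatch
Exactly one row (r0) and one column (c2) fail → the flipped bit is at their intersection.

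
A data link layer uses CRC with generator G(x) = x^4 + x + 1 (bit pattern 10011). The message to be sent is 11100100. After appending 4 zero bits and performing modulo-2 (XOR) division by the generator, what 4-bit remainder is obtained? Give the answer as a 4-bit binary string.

1111

Append 4 zeros: 111001000000. Divide by 10011 (XOR where the leading bit is 1):
  pos 0: 11100 XOR 10011 = 01111
  pos 1: 11111 XOR 10011 = 01100
  pos 2: 11000 XOR 10011 = 01011
  pos 3: 10110 XOR 10011 = 00101
  pos 5: 10100 XOR 10011 = 00111
  pos 7: 11100 XOR 10011 = 01111
Remainder (last 4 bits) = 1111. This is the CRC / FCS.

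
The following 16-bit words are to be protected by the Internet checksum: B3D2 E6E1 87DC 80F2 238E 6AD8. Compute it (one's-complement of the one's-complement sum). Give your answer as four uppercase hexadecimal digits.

CE15

One's-complement addition (fold any carry out of bit 15 back into bit 0):
  0xB3D2 + 0xE6E1 = 0x19AB3 → wrap carry → 0x9AB4
  0x9AB4 + 0x87DC = 0x12290 → wrap carry → 0x2291
  0x2291 + 0x80F2 = 0x0A383
  0xA383 + 0x238E = 0x0C711
  0xC711 + 0x6AD8 = 0x131E9 → wrap carry → 0x31EA
One's-complement sum = 0x31EA.
Checksum = ~0x31EA & 0xFFFF = 0xCE15.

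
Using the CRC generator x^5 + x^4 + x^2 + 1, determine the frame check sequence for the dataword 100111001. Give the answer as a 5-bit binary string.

10000

Append 5 zeros: 10011100100000. Divide by 110101 (XOR where the leading bit is 1):
  pos 0: 100111 XOR 110101 = 010010
  pos 1: 100100 XOR 110101 = 010001
  pos 2: 100010 XOR 110101 = 010111
  pos 3: 101111 XOR 110101 = 011010
  pos 4: 110100 XOR 110101 = 000001
Remainder (last 5 bits) = 10000. This is the CRC / FCS.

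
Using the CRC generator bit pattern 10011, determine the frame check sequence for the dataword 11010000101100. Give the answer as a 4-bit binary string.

Append 4 zeros: 110100001011000000. Divide by 10011 (XOR where the leading bit is 1):
  pos 0: 11010 XOR 10011 = 01001
  pos 1: 10010 XOR 10011 = 00001
  pos 5: 10010 XOR 10011 = 00001
  pos 9: 11100 XOR 10011 = 01111
  pos 10: 11110 XOR 10011 = 01101
  pos 11: 11010 XOR 10011 = 01001
  pos 12: 10010 XOR 10011 = 00001
Remainder (last 4 bits) = 0010. This is the CRC / FCS.

0010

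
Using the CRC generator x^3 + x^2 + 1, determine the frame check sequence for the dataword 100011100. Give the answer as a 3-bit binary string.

011

Append 3 zeros: 100011100000. Divide by 1101 (XOR where the leading bit is 1):
  pos 0: 1000 XOR 1101 = 0101
  pos 1: 1011 XOR 1101 = 0110
  pos 2: 1101 XOR 1101 = 0000
  pos 6: 1000 XOR 1101 = 0101
  pos 7: 1010 XOR 1101 = 0111
  pos 8: 1110 XOR 1101 = 0011
Remainder (last 3 bits) = 011. This is the CRC / FCS.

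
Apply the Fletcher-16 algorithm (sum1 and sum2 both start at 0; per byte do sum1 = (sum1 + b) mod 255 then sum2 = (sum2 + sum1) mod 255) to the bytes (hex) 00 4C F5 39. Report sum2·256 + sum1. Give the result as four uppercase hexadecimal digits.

0A7B

Running sums (mod 255):
  after byte 0 (00): sum1=0, sum2=0
  after byte 1 (4C): sum1=76, sum2=76
  after byte 2 (F5): sum1=66, sum2=142
  after byte 3 (39): sum1=123, sum2=10
Checksum = sum2·256 + sum1 = 10·256 + 123 = 2683 = 0x0A7B.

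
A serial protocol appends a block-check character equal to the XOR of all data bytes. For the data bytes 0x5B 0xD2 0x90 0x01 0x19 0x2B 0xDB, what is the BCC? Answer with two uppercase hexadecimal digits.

F1

XOR the bytes together:
  start with 0x5B
  0x5B ⊕ 0xD2 = 0x89
  0x89 ⊕ 0x90 = 0x19
  0x19 ⊕ 0x01 = 0x18
  0x18 ⊕ 0x19 = 0x01
  0x01 ⊕ 0x2B = 0x2A
  0x2A ⊕ 0xDB = 0xF1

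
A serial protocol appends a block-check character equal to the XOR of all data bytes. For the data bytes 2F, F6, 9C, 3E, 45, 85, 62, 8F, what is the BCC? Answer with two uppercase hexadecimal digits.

XOR the bytes together:
  start with 0x2F
  0x2F ⊕ 0xF6 = 0xD9
  0xD9 ⊕ 0x9C = 0x45
  0x45 ⊕ 0x3E = 0x7B
  0x7B ⊕ 0x45 = 0x3E
  0x3E ⊕ 0x85 = 0xBB
  0xBB ⊕ 0x62 = 0xD9
  0xD9 ⊕ 0x8F = 0x56

56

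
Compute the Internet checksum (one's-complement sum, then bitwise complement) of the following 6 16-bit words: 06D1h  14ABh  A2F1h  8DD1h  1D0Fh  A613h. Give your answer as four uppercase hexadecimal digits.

F09D

One's-complement addition (fold any carry out of bit 15 back into bit 0):
  0x06D1 + 0x14AB = 0x01B7C
  0x1B7C + 0xA2F1 = 0x0BE6D
  0xBE6D + 0x8DD1 = 0x14C3E → wrap carry → 0x4C3F
  0x4C3F + 0x1D0F = 0x0694E
  0x694E + 0xA613 = 0x10F61 → wrap carry → 0x0F62
One's-complement sum = 0x0F62.
Checksum = ~0x0F62 & 0xFFFF = 0xF09D.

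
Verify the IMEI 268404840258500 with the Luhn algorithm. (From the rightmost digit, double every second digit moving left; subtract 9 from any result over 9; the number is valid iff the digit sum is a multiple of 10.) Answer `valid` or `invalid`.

invalid

From the right, keep odd positions and double even positions (subtract 9 from any doubled value over 9):
  doubled (positions 2,4,...): 0 7 4 8 8 8 3 → sum 38
  kept (positions 1,3,...): 0 5 5 0 8 0 8 2 → sum 28
Total = 66.
66 mod 10 = 6, so the number is invalid.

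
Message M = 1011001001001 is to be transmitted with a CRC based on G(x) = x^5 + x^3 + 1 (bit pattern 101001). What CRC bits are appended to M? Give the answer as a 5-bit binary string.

00001

Append 5 zeros: 101100100100100000. Divide by 101001 (XOR where the leading bit is 1):
  pos 0: 101100 XOR 101001 = 000101
  pos 3: 101100 XOR 101001 = 000101
  pos 6: 101100 XOR 101001 = 000101
  pos 9: 101100 XOR 101001 = 000101
  pos 12: 101000 XOR 101001 = 000001
Remainder (last 5 bits) = 00001. This is the CRC / FCS.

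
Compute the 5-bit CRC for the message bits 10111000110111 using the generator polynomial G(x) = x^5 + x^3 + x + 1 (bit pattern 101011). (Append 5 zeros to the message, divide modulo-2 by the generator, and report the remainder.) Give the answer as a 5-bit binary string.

01011

Append 5 zeros: 1011100011011100000. Divide by 101011 (XOR where the leading bit is 1):
  pos 0: 101110 XOR 101011 = 000101
  pos 3: 101001 XOR 101011 = 000010
  pos 7: 101011 XOR 101011 = 000000
  pos 13: 100000 XOR 101011 = 001011
Remainder (last 5 bits) = 01011. This is the CRC / FCS.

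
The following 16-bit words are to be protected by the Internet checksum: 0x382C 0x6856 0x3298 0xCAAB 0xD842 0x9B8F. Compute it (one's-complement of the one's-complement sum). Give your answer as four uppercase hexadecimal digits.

EE66

One's-complement addition (fold any carry out of bit 15 back into bit 0):
  0x382C + 0x6856 = 0x0A082
  0xA082 + 0x3298 = 0x0D31A
  0xD31A + 0xCAAB = 0x19DC5 → wrap carry → 0x9DC6
  0x9DC6 + 0xD842 = 0x17608 → wrap carry → 0x7609
  0x7609 + 0x9B8F = 0x11198 → wrap carry → 0x1199
One's-complement sum = 0x1199.
Checksum = ~0x1199 & 0xFFFF = 0xEE66.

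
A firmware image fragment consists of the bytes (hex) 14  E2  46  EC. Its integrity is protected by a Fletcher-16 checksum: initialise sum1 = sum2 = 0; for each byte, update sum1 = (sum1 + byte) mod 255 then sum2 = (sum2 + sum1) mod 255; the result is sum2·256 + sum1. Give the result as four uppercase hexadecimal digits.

Running sums (mod 255):
  after byte 0 (14): sum1=20, sum2=20
  after byte 1 (E2): sum1=246, sum2=11
  after byte 2 (46): sum1=61, sum2=72
  after byte 3 (EC): sum1=42, sum2=114
Checksum = sum2·256 + sum1 = 114·256 + 42 = 29226 = 0x722A.

722A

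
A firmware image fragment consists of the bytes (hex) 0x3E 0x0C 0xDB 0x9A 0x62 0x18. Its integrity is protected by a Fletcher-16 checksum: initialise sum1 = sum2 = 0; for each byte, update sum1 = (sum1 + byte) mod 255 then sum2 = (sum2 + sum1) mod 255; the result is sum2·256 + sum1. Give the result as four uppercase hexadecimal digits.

CD3B

Running sums (mod 255):
  after byte 0 (0x3E): sum1=62, sum2=62
  after byte 1 (0x0C): sum1=74, sum2=136
  after byte 2 (0xDB): sum1=38, sum2=174
  after byte 3 (0x9A): sum1=192, sum2=111
  after byte 4 (0x62): sum1=35, sum2=146
  after byte 5 (0x18): sum1=59, sum2=205
Checksum = sum2·256 + sum1 = 205·256 + 59 = 52539 = 0xCD3B.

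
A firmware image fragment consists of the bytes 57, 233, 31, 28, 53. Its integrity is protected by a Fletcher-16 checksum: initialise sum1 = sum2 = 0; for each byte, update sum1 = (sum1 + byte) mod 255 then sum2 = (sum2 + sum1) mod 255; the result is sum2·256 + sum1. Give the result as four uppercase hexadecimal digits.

9093

Running sums (mod 255):
  after byte 0 (57): sum1=57, sum2=57
  after byte 1 (233): sum1=35, sum2=92
  after byte 2 (31): sum1=66, sum2=158
  after byte 3 (28): sum1=94, sum2=252
  after byte 4 (53): sum1=147, sum2=144
Checksum = sum2·256 + sum1 = 144·256 + 147 = 37011 = 0x9093.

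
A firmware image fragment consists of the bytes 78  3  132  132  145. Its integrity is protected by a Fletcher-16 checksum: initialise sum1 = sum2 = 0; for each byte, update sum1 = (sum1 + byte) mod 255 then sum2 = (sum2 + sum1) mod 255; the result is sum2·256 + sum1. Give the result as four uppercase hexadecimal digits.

BBEB

Running sums (mod 255):
  after byte 0 (78): sum1=78, sum2=78
  after byte 1 (3): sum1=81, sum2=159
  after byte 2 (132): sum1=213, sum2=117
  after byte 3 (132): sum1=90, sum2=207
  after byte 4 (145): sum1=235, sum2=187
Checksum = sum2·256 + sum1 = 187·256 + 235 = 48107 = 0xBBEB.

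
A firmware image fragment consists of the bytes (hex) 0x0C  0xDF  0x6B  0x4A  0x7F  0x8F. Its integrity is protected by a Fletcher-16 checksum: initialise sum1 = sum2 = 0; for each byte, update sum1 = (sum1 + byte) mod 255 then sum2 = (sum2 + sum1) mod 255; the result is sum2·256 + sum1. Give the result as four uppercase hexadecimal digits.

C2B0

Running sums (mod 255):
  after byte 0 (0x0C): sum1=12, sum2=12
  after byte 1 (0xDF): sum1=235, sum2=247
  after byte 2 (0x6B): sum1=87, sum2=79
  after byte 3 (0x4A): sum1=161, sum2=240
  after byte 4 (0x7F): sum1=33, sum2=18
  after byte 5 (0x8F): sum1=176, sum2=194
Checksum = sum2·256 + sum1 = 194·256 + 176 = 49840 = 0xC2B0.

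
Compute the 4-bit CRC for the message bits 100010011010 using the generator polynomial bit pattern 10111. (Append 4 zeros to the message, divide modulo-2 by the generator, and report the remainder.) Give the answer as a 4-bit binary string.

1000

Append 4 zeros: 1000100110100000. Divide by 10111 (XOR where the leading bit is 1):
  pos 0: 10001 XOR 10111 = 00110
  pos 2: 11000 XOR 10111 = 01111
  pos 3: 11111 XOR 10111 = 01000
  pos 4: 10001 XOR 10111 = 00110
  pos 6: 11001 XOR 10111 = 01110
  pos 7: 11100 XOR 10111 = 01011
  pos 8: 10110 XOR 10111 = 00001
Remainder (last 4 bits) = 1000. This is the CRC / FCS.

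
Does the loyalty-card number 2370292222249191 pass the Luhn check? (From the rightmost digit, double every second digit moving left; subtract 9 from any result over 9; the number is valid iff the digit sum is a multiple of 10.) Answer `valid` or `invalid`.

invalid

From the right, keep odd positions and double even positions (subtract 9 from any doubled value over 9):
  doubled (positions 2,4,...): 9 9 4 4 4 4 5 4 → sum 43
  kept (positions 1,3,...): 1 1 4 2 2 9 0 3 → sum 22
Total = 65.
65 mod 10 = 5, so the number is invalid.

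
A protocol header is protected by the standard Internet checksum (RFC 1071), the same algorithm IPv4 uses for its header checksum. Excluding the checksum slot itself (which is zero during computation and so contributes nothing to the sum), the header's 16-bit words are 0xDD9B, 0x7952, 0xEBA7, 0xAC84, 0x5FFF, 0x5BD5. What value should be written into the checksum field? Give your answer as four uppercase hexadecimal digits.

One's-complement addition (fold any carry out of bit 15 back into bit 0):
  0xDD9B + 0x7952 = 0x156ED → wrap carry → 0x56EE
  0x56EE + 0xEBA7 = 0x14295 → wrap carry → 0x4296
  0x4296 + 0xAC84 = 0x0EF1A
  0xEF1A + 0x5FFF = 0x14F19 → wrap carry → 0x4F1A
  0x4F1A + 0x5BD5 = 0x0AAEF
One's-complement sum = 0xAAEF.
Checksum = ~0xAAEF & 0xFFFF = 0x5510.

5510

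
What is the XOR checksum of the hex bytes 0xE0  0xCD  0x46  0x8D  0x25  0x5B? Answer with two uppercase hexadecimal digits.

XOR the bytes together:
  start with 0xE0
  0xE0 ⊕ 0xCD = 0x2D
  0x2D ⊕ 0x46 = 0x6B
  0x6B ⊕ 0x8D = 0xE6
  0xE6 ⊕ 0x25 = 0xC3
  0xC3 ⊕ 0x5B = 0x98

98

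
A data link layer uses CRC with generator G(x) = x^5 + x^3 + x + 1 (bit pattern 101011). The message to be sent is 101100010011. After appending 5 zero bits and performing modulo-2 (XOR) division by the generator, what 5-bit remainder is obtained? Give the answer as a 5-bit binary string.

Append 5 zeros: 10110001001100000. Divide by 101011 (XOR where the leading bit is 1):
  pos 0: 101100 XOR 101011 = 000111
  pos 3: 111010 XOR 101011 = 010001
  pos 4: 100010 XOR 101011 = 001001
  pos 6: 100111 XOR 101011 = 001100
  pos 8: 110000 XOR 101011 = 011011
  pos 9: 110110 XOR 101011 = 011101
  pos 10: 111010 XOR 101011 = 010001
  pos 11: 100010 XOR 101011 = 001001
Remainder (last 5 bits) = 01001. This is the CRC / FCS.

01001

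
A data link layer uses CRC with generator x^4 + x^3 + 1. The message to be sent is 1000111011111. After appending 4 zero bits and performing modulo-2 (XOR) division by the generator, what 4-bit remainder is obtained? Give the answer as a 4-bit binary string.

0010

Append 4 zeros: 10001110111110000. Divide by 11001 (XOR where the leading bit is 1):
  pos 0: 10001 XOR 11001 = 01000
  pos 1: 10001 XOR 11001 = 01000
  pos 2: 10001 XOR 11001 = 01000
  pos 3: 10000 XOR 11001 = 01001
  pos 4: 10011 XOR 11001 = 01010
  pos 5: 10101 XOR 11001 = 01100
  pos 6: 11001 XOR 11001 = 00000
  pos 11: 11000 XOR 11001 = 00001
Remainder (last 4 bits) = 0010. This is the CRC / FCS.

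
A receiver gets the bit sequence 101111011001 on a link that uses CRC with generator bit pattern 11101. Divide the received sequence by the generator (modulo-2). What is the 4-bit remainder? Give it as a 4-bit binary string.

Modulo-2 division of 101111011001 by 11101:
  pos 0: 10111 XOR 11101 = 01010
  pos 1: 10101 XOR 11101 = 01000
  pos 2: 10000 XOR 11101 = 01101
  pos 3: 11011 XOR 11101 = 00110
  pos 5: 11010 XOR 11101 = 00111
  pos 7: 11101 XOR 11101 = 00000
Remainder = 0000 (zero — the frame passes the CRC check).

0000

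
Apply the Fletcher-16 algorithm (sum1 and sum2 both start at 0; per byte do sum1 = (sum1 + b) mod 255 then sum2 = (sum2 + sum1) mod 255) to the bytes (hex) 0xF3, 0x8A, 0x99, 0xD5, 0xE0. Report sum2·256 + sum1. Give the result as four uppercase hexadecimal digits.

47CE

Running sums (mod 255):
  after byte 0 (0xF3): sum1=243, sum2=243
  after byte 1 (0x8A): sum1=126, sum2=114
  after byte 2 (0x99): sum1=24, sum2=138
  after byte 3 (0xD5): sum1=237, sum2=120
  after byte 4 (0xE0): sum1=206, sum2=71
Checksum = sum2·256 + sum1 = 71·256 + 206 = 18382 = 0x47CE.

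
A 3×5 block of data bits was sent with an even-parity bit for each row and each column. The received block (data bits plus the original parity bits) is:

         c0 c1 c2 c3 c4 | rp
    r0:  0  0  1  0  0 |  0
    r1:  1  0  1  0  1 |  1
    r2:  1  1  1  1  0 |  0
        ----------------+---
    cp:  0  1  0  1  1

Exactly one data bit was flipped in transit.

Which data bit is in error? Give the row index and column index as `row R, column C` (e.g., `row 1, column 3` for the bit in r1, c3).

row 0, column 2

Recompute each row's even parity and compare to rp:
  r0: data parity 1, sent rp 0 → mismatch
  r1: data parity 1, sent rp 1 → ok
  r2: data parity 0, sent rp 0 → ok
Recompute each column's even parity and compare to cp:
  c0: data parity 0, sent cp 0 → ok
  c1: data parity 1, sent cp 1 → ok
  c2: data parity 1, sent cp 0 → mismatch
  c3: data parity 1, sent cp 1 → ok
  c4: data parity 1, sent cp 1 → ok
Exactly one row (r0) and one column (c2) fail → the flipped bit is at their intersection.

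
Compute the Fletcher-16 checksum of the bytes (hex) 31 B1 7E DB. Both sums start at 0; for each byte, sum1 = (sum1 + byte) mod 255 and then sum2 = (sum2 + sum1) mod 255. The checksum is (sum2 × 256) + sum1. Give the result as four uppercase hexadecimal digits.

B23D

Running sums (mod 255):
  after byte 0 (31): sum1=49, sum2=49
  after byte 1 (B1): sum1=226, sum2=20
  after byte 2 (7E): sum1=97, sum2=117
  after byte 3 (DB): sum1=61, sum2=178
Checksum = sum2·256 + sum1 = 178·256 + 61 = 45629 = 0xB23D.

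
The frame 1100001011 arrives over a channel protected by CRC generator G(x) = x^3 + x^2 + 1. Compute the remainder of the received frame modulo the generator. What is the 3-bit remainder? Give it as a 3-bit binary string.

000

Modulo-2 division of 1100001011 by 1101:
  pos 0: 1100 XOR 1101 = 0001
  pos 3: 1001 XOR 1101 = 0100
  pos 4: 1000 XOR 1101 = 0101
  pos 5: 1011 XOR 1101 = 0110
  pos 6: 1101 XOR 1101 = 0000
Remainder = 000 (zero — the frame passes the CRC check).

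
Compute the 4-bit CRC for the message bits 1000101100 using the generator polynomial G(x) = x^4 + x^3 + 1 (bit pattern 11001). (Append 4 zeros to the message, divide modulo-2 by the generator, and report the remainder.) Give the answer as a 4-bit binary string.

Append 4 zeros: 10001011000000. Divide by 11001 (XOR where the leading bit is 1):
  pos 0: 10001 XOR 11001 = 01000
  pos 1: 10000 XOR 11001 = 01001
  pos 2: 10011 XOR 11001 = 01010
  pos 3: 10101 XOR 11001 = 01100
  pos 4: 11000 XOR 11001 = 00001
  pos 8: 10000 XOR 11001 = 01001
  pos 9: 10010 XOR 11001 = 01011
Remainder (last 4 bits) = 1011. This is the CRC / FCS.

1011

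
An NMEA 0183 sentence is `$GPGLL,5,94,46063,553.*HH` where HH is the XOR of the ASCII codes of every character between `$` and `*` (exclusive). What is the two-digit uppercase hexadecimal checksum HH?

42

XOR the ASCII codes of the payload characters:
  'G' = 0x47 → acc = 0x47
  'P' = 0x50 → acc = 0x17
  'G' = 0x47 → acc = 0x50
  'L' = 0x4C → acc = 0x1C
  'L' = 0x4C → acc = 0x50
  ',' = 0x2C → acc = 0x7C
  '5' = 0x35 → acc = 0x49
  ',' = 0x2C → acc = 0x65
  '9' = 0x39 → acc = 0x5C
  '4' = 0x34 → acc = 0x68
  ',' = 0x2C → acc = 0x44
  '4' = 0x34 → acc = 0x70
  '6' = 0x36 → acc = 0x46
  '0' = 0x30 → acc = 0x76
  '6' = 0x36 → acc = 0x40
  '3' = 0x33 → acc = 0x73
  ',' = 0x2C → acc = 0x5F
  '5' = 0x35 → acc = 0x6A
  '5' = 0x35 → acc = 0x5F
  '3' = 0x33 → acc = 0x6C
  '.' = 0x2E → acc = 0x42
Checksum = 0x42.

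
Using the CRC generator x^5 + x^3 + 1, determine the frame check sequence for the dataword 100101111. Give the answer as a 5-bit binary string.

01010

Append 5 zeros: 10010111100000. Divide by 101001 (XOR where the leading bit is 1):
  pos 0: 100101 XOR 101001 = 001100
  pos 2: 110011 XOR 101001 = 011010
  pos 3: 110101 XOR 101001 = 011100
  pos 4: 111000 XOR 101001 = 010001
  pos 5: 100010 XOR 101001 = 001011
  pos 7: 101100 XOR 101001 = 000101
Remainder (last 5 bits) = 01010. This is the CRC / FCS.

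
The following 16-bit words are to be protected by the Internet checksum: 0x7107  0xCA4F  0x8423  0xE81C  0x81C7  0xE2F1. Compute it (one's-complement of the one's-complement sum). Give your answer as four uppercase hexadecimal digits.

F3AE

One's-complement addition (fold any carry out of bit 15 back into bit 0):
  0x7107 + 0xCA4F = 0x13B56 → wrap carry → 0x3B57
  0x3B57 + 0x8423 = 0x0BF7A
  0xBF7A + 0xE81C = 0x1A796 → wrap carry → 0xA797
  0xA797 + 0x81C7 = 0x1295E → wrap carry → 0x295F
  0x295F + 0xE2F1 = 0x10C50 → wrap carry → 0x0C51
One's-complement sum = 0x0C51.
Checksum = ~0x0C51 & 0xFFFF = 0xF3AE.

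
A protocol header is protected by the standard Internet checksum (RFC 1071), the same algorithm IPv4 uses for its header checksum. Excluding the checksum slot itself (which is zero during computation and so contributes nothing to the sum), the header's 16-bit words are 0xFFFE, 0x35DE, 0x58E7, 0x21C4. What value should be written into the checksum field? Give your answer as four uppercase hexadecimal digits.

One's-complement addition (fold any carry out of bit 15 back into bit 0):
  0xFFFE + 0x35DE = 0x135DC → wrap carry → 0x35DD
  0x35DD + 0x58E7 = 0x08EC4
  0x8EC4 + 0x21C4 = 0x0B088
One's-complement sum = 0xB088.
Checksum = ~0xB088 & 0xFFFF = 0x4F77.

4F77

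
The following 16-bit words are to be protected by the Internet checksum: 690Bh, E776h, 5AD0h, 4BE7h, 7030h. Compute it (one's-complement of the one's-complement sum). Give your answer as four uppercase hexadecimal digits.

One's-complement addition (fold any carry out of bit 15 back into bit 0):
  0x690B + 0xE776 = 0x15081 → wrap carry → 0x5082
  0x5082 + 0x5AD0 = 0x0AB52
  0xAB52 + 0x4BE7 = 0x0F739
  0xF739 + 0x7030 = 0x16769 → wrap carry → 0x676A
One's-complement sum = 0x676A.
Checksum = ~0x676A & 0xFFFF = 0x9895.

9895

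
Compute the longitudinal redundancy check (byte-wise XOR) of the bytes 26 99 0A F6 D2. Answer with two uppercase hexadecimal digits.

91

XOR the bytes together:
  start with 0x26
  0x26 ⊕ 0x99 = 0xBF
  0xBF ⊕ 0x0A = 0xB5
  0xB5 ⊕ 0xF6 = 0x43
  0x43 ⊕ 0xD2 = 0x91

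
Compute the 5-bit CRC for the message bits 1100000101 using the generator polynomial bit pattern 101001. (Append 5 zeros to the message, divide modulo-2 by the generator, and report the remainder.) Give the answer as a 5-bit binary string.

10010

Append 5 zeros: 110000010100000. Divide by 101001 (XOR where the leading bit is 1):
  pos 0: 110000 XOR 101001 = 011001
  pos 1: 110010 XOR 101001 = 011011
  pos 2: 110111 XOR 101001 = 011110
  pos 3: 111100 XOR 101001 = 010101
  pos 4: 101011 XOR 101001 = 000010
  pos 8: 100000 XOR 101001 = 001001
Remainder (last 5 bits) = 10010. This is the CRC / FCS.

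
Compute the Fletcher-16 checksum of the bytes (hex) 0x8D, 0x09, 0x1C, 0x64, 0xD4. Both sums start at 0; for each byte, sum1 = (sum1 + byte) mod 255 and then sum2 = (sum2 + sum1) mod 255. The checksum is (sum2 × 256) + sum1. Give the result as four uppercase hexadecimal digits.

Running sums (mod 255):
  after byte 0 (0x8D): sum1=141, sum2=141
  after byte 1 (0x09): sum1=150, sum2=36
  after byte 2 (0x1C): sum1=178, sum2=214
  after byte 3 (0x64): sum1=23, sum2=237
  after byte 4 (0xD4): sum1=235, sum2=217
Checksum = sum2·256 + sum1 = 217·256 + 235 = 55787 = 0xD9EB.

D9EB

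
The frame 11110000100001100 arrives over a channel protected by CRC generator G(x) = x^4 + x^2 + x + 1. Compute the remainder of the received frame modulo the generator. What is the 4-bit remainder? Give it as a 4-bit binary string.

0010

Modulo-2 division of 11110000100001100 by 10111:
  pos 0: 11110 XOR 10111 = 01001
  pos 1: 10010 XOR 10111 = 00101
  pos 3: 10100 XOR 10111 = 00011
  pos 6: 11100 XOR 10111 = 01011
  pos 7: 10110 XOR 10111 = 00001
  pos 11: 10110 XOR 10111 = 00001
Remainder = 0010 (nonzero — an error is detected).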